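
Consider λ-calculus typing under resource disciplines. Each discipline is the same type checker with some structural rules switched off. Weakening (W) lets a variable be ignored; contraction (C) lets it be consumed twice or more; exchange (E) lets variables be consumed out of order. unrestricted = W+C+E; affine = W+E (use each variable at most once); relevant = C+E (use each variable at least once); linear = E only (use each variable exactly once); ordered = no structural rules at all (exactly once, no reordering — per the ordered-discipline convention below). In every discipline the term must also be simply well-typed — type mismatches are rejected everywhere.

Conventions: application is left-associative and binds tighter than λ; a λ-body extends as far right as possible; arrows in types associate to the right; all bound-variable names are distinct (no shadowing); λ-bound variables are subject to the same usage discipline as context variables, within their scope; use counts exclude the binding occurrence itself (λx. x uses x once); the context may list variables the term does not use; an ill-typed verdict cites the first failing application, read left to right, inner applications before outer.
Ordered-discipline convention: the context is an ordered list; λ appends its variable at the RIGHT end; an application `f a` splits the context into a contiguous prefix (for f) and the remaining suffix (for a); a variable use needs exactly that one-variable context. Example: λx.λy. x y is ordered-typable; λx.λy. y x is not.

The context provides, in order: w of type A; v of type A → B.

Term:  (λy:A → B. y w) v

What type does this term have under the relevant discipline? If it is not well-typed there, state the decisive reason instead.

term : B
use counts: w=1; v=1; y (λ-bound)=1
use order (left to right): y, w, v
typing: the term checks, with type B
across the five disciplines: ordered ✗, linear ✓, affine ✓, relevant ✓, unrestricted ✓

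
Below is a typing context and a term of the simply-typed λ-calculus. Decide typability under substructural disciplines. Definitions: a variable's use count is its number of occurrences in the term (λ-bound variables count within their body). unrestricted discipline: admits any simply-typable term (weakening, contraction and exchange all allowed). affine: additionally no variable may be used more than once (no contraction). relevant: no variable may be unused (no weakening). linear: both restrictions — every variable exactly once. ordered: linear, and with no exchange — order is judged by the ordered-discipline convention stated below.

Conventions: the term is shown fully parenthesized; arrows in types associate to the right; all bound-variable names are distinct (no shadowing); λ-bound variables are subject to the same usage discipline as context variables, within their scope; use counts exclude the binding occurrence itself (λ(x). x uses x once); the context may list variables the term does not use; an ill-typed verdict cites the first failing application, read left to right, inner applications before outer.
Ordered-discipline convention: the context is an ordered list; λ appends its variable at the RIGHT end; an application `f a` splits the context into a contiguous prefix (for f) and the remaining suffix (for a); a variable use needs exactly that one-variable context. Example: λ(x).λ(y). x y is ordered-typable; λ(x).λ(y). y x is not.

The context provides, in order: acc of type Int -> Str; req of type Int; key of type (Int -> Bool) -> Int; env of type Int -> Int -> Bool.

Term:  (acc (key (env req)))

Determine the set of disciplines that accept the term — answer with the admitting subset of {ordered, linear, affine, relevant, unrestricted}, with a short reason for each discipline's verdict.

accepted by: linear, affine, relevant, unrestricted
usage: acc: 1, req: 1, key: 1, env: 1
use order (left to right): acc, key, env, req
typing: the term checks, with type Str
ordered: ✗ — no ordered split (uses run acc, key, env, req)
linear: ✓ — exactly-once usage across acc, req, key, env
affine: ✓ — no duplicate uses among acc, req, key, env
relevant: ✓ — every one of acc, req, key, env appears
unrestricted: ✓ — type-checks (Str) and nothing is barred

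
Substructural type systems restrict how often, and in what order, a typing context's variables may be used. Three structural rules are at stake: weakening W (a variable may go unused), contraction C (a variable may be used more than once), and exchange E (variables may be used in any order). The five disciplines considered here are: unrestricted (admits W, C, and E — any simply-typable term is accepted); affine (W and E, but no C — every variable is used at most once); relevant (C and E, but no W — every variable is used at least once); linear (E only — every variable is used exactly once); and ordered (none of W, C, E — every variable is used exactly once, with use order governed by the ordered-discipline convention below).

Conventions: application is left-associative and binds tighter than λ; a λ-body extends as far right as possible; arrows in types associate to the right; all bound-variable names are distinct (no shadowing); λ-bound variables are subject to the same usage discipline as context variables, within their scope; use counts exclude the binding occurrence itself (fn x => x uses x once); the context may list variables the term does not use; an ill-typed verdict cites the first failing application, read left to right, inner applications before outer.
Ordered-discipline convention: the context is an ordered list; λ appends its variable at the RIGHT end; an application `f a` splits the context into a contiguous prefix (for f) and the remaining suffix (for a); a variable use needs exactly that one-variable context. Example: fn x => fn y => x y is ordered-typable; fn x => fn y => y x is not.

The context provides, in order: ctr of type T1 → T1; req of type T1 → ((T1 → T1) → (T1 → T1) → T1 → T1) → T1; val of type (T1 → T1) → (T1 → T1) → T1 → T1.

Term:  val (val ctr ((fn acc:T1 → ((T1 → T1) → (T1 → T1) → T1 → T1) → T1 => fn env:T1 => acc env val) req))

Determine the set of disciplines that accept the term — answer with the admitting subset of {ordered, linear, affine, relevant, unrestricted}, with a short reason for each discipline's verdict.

admitting disciplines: relevant, unrestricted
counts: ctr: 1, req: 1, val: 3, acc (λ-bound): 1, env (λ-bound): 1
uses in reading order: val, val, ctr, acc, env, val, req
typing: well-typed at (T1 → T1) → T1 → T1
ordered: ✗ — uses contraction: val ×3
linear: ✗ — uses contraction: val ×3
affine: ✗ — uses contraction: val ×3
relevant: ✓ — every one of ctr, req, val, acc, env appears
unrestricted: ✓ — type-checks ((T1 → T1) → T1 → T1) and nothing is barred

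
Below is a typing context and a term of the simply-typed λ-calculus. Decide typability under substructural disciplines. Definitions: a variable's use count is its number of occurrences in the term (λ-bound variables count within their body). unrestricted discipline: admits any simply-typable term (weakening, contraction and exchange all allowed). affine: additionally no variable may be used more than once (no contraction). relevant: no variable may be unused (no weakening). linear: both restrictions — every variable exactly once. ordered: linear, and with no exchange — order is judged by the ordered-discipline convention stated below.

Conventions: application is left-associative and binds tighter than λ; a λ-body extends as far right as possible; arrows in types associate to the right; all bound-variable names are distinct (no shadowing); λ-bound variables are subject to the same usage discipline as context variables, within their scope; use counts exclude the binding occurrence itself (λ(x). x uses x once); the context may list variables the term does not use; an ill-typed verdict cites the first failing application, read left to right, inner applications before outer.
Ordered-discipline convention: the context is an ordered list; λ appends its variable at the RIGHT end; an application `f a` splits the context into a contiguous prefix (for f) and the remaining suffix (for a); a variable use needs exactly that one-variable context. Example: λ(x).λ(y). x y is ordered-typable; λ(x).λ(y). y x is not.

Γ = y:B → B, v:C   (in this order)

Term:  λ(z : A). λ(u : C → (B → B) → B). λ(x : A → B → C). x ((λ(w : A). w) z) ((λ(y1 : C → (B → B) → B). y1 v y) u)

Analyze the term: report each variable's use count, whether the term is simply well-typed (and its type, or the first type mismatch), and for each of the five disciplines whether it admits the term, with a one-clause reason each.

variable uses: y ×1; v ×1; z [bound] ×1; u [bound] ×1; x [bound] ×1; w [bound] ×1; y1 [bound] ×1
use order (left to right): x, w, z, y1, v, y, u
typing: well-typed — term : A → (C → (B → B) → B) → (A → B → C) → C
ordered ✗ (use order x, w, z, y1, v, y, u needs exchange)
linear ✓ (y, v, z, u, x, w, y1: one use apiece)
affine ✓ (none of y, v, z, u, x, w, y1 used more than once)
relevant ✓ (every one of y, v, z, u, x, w, y1 appears)
unrestricted ✓ (well-typed at A → (C → (B → B) → B) → (A → B → C) → C; no restrictions here)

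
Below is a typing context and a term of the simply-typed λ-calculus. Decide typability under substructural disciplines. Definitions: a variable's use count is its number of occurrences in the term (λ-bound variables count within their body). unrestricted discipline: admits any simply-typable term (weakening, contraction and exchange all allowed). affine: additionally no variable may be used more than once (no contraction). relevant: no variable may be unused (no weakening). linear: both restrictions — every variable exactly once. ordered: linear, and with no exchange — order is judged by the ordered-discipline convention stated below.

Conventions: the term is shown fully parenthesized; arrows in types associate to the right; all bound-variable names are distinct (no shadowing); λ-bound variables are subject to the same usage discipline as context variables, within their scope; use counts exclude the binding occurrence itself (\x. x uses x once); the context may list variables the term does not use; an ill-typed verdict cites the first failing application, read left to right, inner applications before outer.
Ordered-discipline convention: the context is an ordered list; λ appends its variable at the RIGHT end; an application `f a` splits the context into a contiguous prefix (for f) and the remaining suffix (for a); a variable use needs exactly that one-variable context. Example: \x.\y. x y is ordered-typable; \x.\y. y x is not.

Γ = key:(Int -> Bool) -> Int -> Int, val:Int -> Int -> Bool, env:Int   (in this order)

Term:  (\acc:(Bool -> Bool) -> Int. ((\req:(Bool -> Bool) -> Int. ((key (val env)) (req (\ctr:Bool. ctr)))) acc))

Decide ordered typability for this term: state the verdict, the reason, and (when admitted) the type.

yes — one use each (key, val, env, acc, req, ctr); ordered split holds; term : ((Bool -> Bool) -> Int) -> Int
use counts: key=1; val=1; env=1; acc (bound)=1; req (bound)=1; ctr (bound)=1
left-to-right use order: key, val, env, req, ctr, acc
typing: well-typed — term : ((Bool -> Bool) -> Int) -> Int
across the five disciplines: ordered ✓; linear ✓; affine ✓; relevant ✓; unrestricted ✓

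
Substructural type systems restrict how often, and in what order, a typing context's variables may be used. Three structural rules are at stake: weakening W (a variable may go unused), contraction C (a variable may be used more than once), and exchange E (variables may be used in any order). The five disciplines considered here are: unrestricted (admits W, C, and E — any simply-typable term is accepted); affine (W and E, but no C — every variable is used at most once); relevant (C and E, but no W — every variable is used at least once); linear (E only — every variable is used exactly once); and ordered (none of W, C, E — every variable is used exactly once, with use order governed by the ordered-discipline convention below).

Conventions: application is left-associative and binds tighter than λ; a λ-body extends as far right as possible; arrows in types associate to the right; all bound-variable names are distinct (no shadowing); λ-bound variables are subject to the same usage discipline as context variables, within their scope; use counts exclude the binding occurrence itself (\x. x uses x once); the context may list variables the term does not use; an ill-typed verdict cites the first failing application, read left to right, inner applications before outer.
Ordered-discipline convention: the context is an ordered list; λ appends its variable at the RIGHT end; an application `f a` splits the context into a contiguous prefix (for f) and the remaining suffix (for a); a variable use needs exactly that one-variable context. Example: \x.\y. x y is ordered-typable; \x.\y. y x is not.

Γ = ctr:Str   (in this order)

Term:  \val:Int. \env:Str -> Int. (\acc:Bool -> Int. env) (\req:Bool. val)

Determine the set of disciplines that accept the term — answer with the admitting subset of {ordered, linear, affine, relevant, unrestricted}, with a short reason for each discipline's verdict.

admitting disciplines: affine, unrestricted
use counts: ctr=0, val [bound]=1, env [bound]=1, acc [bound]=0, req [bound]=0
order of uses: env, val
typing: the term checks, with type Int -> (Str -> Int) -> Str -> Int
ordered: ✗, ctr, acc, req left unused
linear: ✗, ctr, acc, req left unused
affine: ✓, none of ctr, val, env, acc, req used more than once
relevant: ✗, ctr, acc, req left unused
unrestricted: ✓, typability at Int -> (Str -> Int) -> Str -> Int is all that's needed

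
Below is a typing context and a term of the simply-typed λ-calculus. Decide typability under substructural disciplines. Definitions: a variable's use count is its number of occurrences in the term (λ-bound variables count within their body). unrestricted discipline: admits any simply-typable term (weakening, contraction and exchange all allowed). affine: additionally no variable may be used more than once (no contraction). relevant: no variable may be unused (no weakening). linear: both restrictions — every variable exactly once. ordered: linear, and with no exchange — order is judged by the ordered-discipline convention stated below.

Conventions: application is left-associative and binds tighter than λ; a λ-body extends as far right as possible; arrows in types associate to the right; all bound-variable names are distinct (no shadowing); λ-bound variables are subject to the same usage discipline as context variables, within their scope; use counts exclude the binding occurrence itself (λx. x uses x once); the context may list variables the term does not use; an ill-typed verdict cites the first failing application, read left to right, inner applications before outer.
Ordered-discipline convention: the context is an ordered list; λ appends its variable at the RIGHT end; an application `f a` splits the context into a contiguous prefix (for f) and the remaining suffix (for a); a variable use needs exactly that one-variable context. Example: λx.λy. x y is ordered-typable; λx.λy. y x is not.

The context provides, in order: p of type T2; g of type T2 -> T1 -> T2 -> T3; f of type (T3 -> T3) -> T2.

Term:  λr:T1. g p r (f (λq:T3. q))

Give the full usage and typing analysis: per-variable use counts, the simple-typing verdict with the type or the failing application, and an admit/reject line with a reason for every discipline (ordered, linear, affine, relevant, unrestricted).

usage: p=1; g=1; f=1; r [bound]=1; q [bound]=1
left-to-right use order: g, p, r, f, q
typing: ✓ — T1 -> T3
ordered ✗ (no contiguous prefix/suffix split fits g, p, r, f, q)
linear ✓ (exactly-once usage across p, g, f, r, q)
affine ✓ (no duplicate uses among p, g, f, r, q)
relevant ✓ (at least one use each (p, g, f, r, q))
unrestricted ✓ (well-typed at T1 -> T3; no restrictions here)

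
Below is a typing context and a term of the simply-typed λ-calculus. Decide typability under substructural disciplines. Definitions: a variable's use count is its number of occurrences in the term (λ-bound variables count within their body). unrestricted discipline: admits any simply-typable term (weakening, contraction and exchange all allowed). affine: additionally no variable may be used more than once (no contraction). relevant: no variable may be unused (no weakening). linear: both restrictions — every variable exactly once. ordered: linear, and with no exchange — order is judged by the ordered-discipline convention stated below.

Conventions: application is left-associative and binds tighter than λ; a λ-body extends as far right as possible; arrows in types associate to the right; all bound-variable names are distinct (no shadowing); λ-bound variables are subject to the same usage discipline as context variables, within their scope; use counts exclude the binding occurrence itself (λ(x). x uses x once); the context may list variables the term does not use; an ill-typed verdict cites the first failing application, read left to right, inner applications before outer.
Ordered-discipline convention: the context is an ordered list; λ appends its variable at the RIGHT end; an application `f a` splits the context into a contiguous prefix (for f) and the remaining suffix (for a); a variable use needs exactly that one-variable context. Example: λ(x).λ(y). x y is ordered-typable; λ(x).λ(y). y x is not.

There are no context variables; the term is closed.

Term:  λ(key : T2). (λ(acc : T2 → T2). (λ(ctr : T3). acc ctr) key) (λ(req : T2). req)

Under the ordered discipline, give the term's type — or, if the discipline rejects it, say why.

not well-typed under ordered — the type mismatch rejects it
usage: key [bound] ×1, acc [bound] ×1, ctr [bound] ×1, req [bound] ×1
left-to-right use order: acc, ctr, key, req
typing: ill-typed: an application expects T2 but receives T3
across the five disciplines: ordered ✗; linear ✗; affine ✗; relevant ✗; unrestricted ✗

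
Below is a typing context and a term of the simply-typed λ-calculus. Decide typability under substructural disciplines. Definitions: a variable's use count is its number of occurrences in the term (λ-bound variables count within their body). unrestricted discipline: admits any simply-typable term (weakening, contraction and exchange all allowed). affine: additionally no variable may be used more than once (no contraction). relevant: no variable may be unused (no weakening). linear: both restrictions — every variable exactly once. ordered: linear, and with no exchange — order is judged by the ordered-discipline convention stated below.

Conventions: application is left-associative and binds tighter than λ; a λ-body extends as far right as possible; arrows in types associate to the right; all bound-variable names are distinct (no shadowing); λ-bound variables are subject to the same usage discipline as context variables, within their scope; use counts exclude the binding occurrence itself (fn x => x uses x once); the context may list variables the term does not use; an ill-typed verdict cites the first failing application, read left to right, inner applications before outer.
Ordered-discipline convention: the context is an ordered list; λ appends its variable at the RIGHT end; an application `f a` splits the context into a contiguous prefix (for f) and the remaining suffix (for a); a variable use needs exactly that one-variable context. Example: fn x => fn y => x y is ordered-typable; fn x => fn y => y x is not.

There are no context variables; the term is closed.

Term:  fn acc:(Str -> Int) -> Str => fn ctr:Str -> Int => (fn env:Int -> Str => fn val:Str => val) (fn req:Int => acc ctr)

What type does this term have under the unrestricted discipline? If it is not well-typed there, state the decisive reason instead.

term : ((Str -> Int) -> Str) -> (Str -> Int) -> Str -> Str
counts: acc (λ-bound): 1×, ctr (λ-bound): 1×, env (λ-bound): 0×, val (λ-bound): 1×, req (λ-bound): 0×
uses in reading order: val, acc, ctr
typing: the term checks, with type ((Str -> Int) -> Str) -> (Str -> Int) -> Str -> Str
per-discipline verdicts: ordered ✗ · linear ✗ · affine ✓ · relevant ✗ · unrestricted ✓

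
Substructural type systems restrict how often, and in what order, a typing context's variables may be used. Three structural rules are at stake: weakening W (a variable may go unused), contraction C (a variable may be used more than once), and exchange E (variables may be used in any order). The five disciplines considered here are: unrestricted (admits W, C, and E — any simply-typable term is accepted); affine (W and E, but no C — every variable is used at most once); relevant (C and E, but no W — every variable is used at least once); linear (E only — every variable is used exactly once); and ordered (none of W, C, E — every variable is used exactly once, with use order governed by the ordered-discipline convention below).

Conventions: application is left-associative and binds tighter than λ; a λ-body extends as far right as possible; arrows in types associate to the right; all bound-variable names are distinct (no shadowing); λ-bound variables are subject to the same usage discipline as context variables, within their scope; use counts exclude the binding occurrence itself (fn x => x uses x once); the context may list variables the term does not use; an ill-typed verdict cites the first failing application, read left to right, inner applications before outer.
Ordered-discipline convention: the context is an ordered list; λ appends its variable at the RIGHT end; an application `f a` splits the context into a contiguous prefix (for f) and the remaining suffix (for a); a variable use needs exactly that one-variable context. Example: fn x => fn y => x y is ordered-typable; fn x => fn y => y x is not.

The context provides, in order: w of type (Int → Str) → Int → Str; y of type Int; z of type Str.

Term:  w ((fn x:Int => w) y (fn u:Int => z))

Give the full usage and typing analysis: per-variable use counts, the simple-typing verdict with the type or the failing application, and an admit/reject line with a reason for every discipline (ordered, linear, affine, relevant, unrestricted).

counts: w ×2; y ×1; z ×1; x (λ-bound) ×0; u (λ-bound) ×0
left-to-right use order: w, w, y, z
typing: well-typed at Int → Str
ordered: ✗ — w ×2 used more than once (contraction); needs weakening: x, u unused
linear: ✗ — w ×2 used more than once (contraction); needs weakening: x, u unused
affine: ✗ — w ×2 used more than once (contraction)
relevant: ✗ — needs weakening: x, u unused
unrestricted: ✓ — well-typed at Int → Str; no restrictions here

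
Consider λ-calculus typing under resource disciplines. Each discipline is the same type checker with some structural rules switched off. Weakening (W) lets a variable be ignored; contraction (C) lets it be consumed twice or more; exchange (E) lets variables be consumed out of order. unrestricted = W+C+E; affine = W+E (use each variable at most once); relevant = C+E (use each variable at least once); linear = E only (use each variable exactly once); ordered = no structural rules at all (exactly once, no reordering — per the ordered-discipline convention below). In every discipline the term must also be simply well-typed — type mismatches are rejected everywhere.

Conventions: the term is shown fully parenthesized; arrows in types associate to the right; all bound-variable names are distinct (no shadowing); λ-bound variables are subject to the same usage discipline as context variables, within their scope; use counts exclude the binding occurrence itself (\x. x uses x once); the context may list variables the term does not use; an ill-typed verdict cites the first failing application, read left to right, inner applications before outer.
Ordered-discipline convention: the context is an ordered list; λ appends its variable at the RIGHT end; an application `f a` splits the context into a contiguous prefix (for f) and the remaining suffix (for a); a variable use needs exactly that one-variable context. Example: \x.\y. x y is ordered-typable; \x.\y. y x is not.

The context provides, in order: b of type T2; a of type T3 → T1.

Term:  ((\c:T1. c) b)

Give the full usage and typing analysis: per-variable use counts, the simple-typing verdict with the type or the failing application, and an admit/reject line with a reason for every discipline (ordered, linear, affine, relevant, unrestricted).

variable uses: b ×1, a ×0, c [bound] ×1
order of uses: c, b
typing: ill-typed: argument of type T2 where T1 is required
ordered: ✗ — a type mismatch blocks all five
linear: ✗ — the type mismatch rejects it
affine: ✗ — not simply typable
relevant: ✗ — fails simple typing
unrestricted: ✗ — a type mismatch blocks all five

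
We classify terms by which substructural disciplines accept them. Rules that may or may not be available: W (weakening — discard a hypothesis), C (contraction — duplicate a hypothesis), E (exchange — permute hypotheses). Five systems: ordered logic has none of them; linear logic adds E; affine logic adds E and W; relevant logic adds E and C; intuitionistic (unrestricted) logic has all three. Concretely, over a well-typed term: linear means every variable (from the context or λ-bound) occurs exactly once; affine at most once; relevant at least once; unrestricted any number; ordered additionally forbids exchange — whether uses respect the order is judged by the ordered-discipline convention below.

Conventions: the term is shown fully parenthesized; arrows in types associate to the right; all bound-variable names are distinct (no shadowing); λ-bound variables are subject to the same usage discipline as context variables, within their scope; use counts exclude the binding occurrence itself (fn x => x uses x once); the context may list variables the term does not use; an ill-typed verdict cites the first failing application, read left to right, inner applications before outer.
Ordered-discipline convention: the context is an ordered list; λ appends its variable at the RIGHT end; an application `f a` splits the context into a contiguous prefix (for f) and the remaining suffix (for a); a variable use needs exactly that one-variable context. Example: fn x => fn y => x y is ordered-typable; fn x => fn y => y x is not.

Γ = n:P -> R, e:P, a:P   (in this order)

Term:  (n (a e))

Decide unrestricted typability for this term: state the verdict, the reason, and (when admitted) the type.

no — a type mismatch blocks all five
variable uses: n: 1, e: 1, a: 1
uses in reading order: n, a, e
typing: ill-typed: non-arrow in function slot: P
all disciplines: ordered ✗ · linear ✗ · affine ✗ · relevant ✗ · unrestricted ✗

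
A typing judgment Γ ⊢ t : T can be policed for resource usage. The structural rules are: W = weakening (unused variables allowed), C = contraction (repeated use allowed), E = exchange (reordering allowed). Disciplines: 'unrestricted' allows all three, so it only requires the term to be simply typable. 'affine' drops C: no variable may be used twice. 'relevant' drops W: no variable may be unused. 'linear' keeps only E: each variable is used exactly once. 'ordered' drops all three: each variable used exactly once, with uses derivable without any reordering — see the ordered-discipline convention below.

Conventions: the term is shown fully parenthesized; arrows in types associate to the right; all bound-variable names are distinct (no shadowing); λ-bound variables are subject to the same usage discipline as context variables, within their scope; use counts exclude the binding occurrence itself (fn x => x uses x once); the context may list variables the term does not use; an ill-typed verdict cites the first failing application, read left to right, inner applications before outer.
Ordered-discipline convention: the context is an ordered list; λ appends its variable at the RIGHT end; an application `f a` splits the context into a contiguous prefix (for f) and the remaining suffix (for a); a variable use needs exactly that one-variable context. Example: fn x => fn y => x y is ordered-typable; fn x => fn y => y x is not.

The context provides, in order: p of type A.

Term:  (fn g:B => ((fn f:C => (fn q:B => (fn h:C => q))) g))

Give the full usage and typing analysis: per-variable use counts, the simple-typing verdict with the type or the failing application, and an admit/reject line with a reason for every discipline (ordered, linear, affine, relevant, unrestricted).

usage: p ×0, g (bound) ×1, f (bound) ×0, q (bound) ×1, h (bound) ×0
order of uses: q, g
typing: ill-typed: an argument B mismatches the expected C
ordered: ✗ — fails simple typing
linear: ✗ — a type mismatch blocks all five
affine: ✗ — the type mismatch rejects it
relevant: ✗ — not simply typable
unrestricted: ✗ — fails simple typing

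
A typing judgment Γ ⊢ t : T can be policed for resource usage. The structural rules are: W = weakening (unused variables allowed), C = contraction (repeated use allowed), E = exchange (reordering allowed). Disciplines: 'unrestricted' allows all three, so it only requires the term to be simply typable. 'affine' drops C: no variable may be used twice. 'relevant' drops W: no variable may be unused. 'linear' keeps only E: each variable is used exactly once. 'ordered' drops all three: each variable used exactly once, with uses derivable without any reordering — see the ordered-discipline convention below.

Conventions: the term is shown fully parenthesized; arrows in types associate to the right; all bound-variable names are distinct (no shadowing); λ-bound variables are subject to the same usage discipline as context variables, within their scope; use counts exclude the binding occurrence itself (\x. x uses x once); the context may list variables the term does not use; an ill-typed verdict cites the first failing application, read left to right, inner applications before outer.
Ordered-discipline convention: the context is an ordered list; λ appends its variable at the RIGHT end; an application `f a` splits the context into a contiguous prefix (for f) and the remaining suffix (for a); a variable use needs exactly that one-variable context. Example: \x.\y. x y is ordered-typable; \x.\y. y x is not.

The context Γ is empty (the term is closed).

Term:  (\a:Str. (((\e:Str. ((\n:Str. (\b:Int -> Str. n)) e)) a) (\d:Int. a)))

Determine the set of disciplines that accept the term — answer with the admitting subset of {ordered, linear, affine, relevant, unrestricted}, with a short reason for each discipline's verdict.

admitted in: unrestricted
counts: a [bound]=2, e [bound]=1, n [bound]=1, b [bound]=0, d [bound]=0
use order (left to right): n, e, a, a
typing: ✓ — Str -> Str
ordered ✗ (uses contraction: a ×2; needs weakening: b, d unused)
linear ✗ (uses contraction: a ×2; needs weakening: b, d unused)
affine ✗ (uses contraction: a ×2)
relevant ✗ (needs weakening: b, d unused)
unrestricted ✓ (type-checks (Str -> Str) and nothing is barred)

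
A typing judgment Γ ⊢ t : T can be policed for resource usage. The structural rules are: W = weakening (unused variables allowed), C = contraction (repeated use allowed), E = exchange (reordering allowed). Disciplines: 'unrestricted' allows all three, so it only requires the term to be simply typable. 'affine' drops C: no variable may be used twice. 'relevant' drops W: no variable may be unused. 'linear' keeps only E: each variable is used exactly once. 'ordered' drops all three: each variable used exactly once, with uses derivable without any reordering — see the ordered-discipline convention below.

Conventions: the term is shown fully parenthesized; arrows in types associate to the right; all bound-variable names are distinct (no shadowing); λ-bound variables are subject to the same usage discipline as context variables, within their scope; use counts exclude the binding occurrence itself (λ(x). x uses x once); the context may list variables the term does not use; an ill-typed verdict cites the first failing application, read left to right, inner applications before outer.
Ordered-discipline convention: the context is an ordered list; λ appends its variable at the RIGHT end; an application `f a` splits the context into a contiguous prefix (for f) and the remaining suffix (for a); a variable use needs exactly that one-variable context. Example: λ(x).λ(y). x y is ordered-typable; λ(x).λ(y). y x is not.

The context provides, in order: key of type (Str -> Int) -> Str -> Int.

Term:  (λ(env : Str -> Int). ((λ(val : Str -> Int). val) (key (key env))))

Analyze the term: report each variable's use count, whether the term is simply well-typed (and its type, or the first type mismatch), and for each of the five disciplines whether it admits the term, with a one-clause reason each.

counts: key ×2; env [bound] ×1; val [bound] ×1
uses in reading order: val, key, key, env
typing: ✓ — (Str -> Int) -> Str -> Int
ordered: ✗, uses contraction: key ×2
linear: ✗, uses contraction: key ×2
affine: ✗, uses contraction: key ×2
relevant: ✓, every one of key, env, val appears
unrestricted: ✓, simply typable at (Str -> Int) -> Str -> Int; W, C, E all held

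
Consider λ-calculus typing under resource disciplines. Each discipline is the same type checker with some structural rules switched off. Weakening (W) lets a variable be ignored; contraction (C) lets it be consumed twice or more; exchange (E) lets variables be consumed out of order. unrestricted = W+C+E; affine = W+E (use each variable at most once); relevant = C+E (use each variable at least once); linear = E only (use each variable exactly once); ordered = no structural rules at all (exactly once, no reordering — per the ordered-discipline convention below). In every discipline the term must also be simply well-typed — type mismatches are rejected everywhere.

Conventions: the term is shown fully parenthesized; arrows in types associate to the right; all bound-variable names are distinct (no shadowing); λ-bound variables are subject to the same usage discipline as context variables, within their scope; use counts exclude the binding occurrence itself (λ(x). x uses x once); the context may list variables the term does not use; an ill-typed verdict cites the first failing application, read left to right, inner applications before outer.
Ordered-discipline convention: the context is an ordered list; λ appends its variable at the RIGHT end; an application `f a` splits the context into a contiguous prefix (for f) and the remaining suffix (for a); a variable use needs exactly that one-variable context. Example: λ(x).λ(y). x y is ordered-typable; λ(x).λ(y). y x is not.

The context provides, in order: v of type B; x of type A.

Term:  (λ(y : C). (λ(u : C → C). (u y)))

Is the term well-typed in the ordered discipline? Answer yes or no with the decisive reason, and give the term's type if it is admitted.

no — needs weakening: v, x unused
variable uses: v: 0×; x: 0×; y [bound]: 1×; u [bound]: 1×
uses in reading order: u, y
typing: ✓ — C → (C → C) → C
per-discipline verdicts: ordered ✗ · linear ✗ · affine ✓ · relevant ✗ · unrestricted ✓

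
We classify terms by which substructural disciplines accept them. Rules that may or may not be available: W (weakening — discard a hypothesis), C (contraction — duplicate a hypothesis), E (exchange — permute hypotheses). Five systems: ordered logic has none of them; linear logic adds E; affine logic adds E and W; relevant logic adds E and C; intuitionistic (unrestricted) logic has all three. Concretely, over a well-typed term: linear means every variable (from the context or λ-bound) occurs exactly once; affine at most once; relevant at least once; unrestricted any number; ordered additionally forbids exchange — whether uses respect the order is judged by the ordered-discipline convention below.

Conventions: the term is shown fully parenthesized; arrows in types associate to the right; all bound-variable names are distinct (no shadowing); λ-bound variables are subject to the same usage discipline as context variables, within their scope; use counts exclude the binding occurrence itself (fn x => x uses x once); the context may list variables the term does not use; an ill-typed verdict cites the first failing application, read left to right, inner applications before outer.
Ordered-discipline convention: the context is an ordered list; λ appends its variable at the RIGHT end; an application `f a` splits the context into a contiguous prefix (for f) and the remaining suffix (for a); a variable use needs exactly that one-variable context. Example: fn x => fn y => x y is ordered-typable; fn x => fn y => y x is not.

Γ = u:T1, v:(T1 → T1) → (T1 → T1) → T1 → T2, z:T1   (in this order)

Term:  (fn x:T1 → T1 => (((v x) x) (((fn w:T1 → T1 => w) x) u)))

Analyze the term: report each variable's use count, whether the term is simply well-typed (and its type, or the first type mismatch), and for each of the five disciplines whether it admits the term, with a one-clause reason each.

counts: u ×1, v ×1, z ×0, x (λ-bound) ×3, w (λ-bound) ×1
order of uses: v, x, x, w, x, u
typing: well-typed — term : (T1 → T1) → T2
ordered: ✗, needs contraction — x ×3; unused: z — weakening required
linear: ✗, needs contraction — x ×3; unused: z — weakening required
affine: ✗, needs contraction — x ×3
relevant: ✗, unused: z — weakening required
unrestricted: ✓, type-checks ((T1 → T1) → T2) and nothing is barred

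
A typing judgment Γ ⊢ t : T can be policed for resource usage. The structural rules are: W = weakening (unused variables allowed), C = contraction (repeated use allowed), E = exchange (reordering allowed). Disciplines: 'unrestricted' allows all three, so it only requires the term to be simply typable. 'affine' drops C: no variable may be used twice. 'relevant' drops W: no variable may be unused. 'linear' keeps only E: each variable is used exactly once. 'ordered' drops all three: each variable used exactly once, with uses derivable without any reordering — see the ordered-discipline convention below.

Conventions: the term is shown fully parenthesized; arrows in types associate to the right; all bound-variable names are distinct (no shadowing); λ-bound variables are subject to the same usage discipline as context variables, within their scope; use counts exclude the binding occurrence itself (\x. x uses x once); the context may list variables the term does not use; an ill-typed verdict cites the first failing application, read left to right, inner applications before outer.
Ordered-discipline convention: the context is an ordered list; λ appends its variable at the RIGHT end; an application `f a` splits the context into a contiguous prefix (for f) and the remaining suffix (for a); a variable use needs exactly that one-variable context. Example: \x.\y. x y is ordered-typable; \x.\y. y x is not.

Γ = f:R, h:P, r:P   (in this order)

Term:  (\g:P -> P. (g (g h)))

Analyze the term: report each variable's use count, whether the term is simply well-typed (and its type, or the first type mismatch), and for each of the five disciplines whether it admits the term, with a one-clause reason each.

counts: f: 0; h: 1; r: 0; g (λ-bound): 2
order of uses: g, g, h
typing: ✓ — (P -> P) -> P
ordered ✗ (needs contraction — g ×2; needs weakening: f, r unused)
linear ✗ (needs contraction — g ×2; needs weakening: f, r unused)
affine ✗ (needs contraction — g ×2)
relevant ✗ (needs weakening: f, r unused)
unrestricted ✓ (typability at (P -> P) -> P is all that's needed)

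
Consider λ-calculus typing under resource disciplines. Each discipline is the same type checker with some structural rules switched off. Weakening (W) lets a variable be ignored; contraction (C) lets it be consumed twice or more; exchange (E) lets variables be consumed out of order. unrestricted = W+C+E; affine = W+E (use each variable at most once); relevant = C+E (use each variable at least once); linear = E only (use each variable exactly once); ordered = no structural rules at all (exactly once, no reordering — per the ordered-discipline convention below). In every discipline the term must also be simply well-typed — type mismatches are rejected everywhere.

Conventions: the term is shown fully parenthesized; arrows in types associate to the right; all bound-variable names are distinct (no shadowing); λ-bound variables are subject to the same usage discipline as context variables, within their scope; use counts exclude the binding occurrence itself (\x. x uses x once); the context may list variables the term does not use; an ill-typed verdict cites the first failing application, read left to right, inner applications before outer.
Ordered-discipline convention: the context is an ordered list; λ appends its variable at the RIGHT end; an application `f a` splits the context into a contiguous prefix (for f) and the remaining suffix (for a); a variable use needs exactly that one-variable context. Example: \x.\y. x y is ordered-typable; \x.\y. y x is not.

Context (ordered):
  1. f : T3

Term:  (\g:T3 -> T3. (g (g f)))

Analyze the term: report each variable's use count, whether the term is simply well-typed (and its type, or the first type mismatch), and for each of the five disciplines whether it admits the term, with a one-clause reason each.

use counts: f: 1; g [bound]: 2
left-to-right use order: g, g, f
typing: ✓ — (T3 -> T3) -> T3
ordered ✗ (g ×2 used more than once (contraction))
linear ✗ (g ×2 used more than once (contraction))
affine ✗ (g ×2 used more than once (contraction))
relevant ✓ (none of f, g goes unused)
unrestricted ✓ (type-checks ((T3 -> T3) -> T3) and nothing is barred)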